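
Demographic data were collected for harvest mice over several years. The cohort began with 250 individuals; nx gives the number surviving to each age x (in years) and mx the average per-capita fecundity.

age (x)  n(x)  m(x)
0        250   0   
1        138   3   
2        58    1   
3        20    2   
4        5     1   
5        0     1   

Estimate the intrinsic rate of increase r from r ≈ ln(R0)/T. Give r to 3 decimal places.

lx = nx/n0 = nx/250: 1, 0.552, 0.232, 0.08, 0.02, 0
R0 = Σ lx·mx = 0 + 1.656 + 0.232 + 0.16 + 0.02 + 0 = 2.068
Σ x·lx·mx = 2.68; T = 2.68/2.068 = 1.29594…
r ≈ ln(R0)/T = ln(2.068)/1.29594… = 0.56066… → 0.561

0.561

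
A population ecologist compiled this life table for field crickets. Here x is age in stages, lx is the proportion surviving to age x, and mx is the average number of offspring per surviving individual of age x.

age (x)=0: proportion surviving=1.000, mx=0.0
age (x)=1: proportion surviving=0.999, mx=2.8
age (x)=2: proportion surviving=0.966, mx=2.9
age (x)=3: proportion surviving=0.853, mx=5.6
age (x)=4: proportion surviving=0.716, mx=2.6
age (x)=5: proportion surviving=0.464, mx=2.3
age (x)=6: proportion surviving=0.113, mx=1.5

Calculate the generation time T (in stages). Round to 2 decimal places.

2.71

lx·mx: 0, 2.7972, 2.8014, 4.7768, 1.8616, 1.0672, 0.1695 → R0 = 13.4737
x·lx·mx: 0, 2.7972, 5.6028, 14.3304, 7.4464, 5.336, 1.017 → Σ = 36.5298
T = 36.5298 / 13.4737 = 2.711193… → 2.71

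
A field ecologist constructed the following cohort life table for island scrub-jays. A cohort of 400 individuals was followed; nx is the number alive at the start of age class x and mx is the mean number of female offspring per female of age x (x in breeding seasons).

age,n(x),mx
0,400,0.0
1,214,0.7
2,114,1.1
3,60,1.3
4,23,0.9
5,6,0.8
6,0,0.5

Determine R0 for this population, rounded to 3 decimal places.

lx = nx/n0 = nx/400: 1, 0.535, 0.285, 0.15, 0.0575, 0.015, 0
lx·mx by age: 0, 0.3745, 0.3135, 0.195, 0.05175, 0.012, 0
R0 = Σ lx·mx = 0.94675 → 0.947

0.947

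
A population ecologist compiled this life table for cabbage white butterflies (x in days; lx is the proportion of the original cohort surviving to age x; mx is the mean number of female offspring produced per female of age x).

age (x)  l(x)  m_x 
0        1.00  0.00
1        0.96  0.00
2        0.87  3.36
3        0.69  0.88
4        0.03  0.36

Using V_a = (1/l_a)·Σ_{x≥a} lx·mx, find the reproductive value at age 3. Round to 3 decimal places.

lx·mx for x ≥ 3: 0.6072, 0.0108 → sum = 0.618
V_3 = 0.618 / l_3 = 0.618 / 0.69 = 0.895652… → 0.896

0.896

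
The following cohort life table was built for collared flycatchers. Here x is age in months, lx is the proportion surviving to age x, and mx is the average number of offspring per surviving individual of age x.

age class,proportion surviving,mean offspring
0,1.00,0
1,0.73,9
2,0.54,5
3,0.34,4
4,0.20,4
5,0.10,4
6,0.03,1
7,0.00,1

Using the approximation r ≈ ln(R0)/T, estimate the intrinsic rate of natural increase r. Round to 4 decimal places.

1.3687

R0 = Σ lx·mx = 0 + 6.57 + 2.7 + 1.36 + 0.8 + 0.4 + 0.03 + 0 = 11.86
Σ x·lx·mx = 21.43; T = 21.43/11.86 = 1.80691…
r ≈ ln(R0)/T = ln(11.86)/1.80691… = 1.368727… → 1.3687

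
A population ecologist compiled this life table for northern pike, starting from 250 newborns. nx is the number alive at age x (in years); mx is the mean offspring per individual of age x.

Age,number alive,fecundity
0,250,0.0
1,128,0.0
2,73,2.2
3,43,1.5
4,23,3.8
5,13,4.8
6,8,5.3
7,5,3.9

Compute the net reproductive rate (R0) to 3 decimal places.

1.747

lx = nx/n0 = nx/250: 1, 0.512, 0.292, 0.172, 0.092, 0.052, 0.032, 0.02
lx·mx by age: 0, 0, 0.6424, 0.258, 0.3496, 0.2496, 0.1696, 0.078
R0 = Σ lx·mx = 1.7472 → 1.747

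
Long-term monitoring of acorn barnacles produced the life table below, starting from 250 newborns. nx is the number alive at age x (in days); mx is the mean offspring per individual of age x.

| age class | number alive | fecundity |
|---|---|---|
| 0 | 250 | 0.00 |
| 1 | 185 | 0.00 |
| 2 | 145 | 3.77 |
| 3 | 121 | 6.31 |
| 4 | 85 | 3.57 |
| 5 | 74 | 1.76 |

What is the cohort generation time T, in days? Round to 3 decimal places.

lx = nx/n0 = nx/250: 1, 0.74, 0.58, 0.484, 0.34, 0.296
lx·mx: 0, 0, 2.1866, 3.05404, 1.2138, 0.52096 → R0 = 6.9754
x·lx·mx: 0, 0, 4.3732, 9.16212, 4.8552, 2.6048 → Σ = 20.99532
T = 20.99532 / 6.9754 = 3.009909… → 3.010

3.010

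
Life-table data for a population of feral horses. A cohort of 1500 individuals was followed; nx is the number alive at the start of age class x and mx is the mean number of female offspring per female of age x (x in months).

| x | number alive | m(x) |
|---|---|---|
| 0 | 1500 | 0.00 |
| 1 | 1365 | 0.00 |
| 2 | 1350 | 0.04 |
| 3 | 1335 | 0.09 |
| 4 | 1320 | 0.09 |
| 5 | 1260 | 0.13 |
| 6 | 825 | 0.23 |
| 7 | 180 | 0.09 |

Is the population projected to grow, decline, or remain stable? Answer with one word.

lx = nx/n0 = nx/1500: 1, 0.91, 0.9, 0.89, 0.88, 0.84, 0.55, 0.12
R0 = Σ lx·mx = 0 + 0 + 0.036 + 0.0801 + 0.0792 + 0.1092 + 0.1265 + 0.0108 = 0.4418
R0 < 1, so the population is declining.

declining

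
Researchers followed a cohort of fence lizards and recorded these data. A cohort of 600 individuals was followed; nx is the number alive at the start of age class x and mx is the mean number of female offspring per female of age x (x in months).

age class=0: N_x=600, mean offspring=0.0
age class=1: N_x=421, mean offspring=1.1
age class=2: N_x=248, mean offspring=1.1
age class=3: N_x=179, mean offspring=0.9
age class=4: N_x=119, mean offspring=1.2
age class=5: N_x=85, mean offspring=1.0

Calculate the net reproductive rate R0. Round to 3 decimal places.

lx = nx/n0 = nx/600: 1, 0.70167…, 0.41333…, 0.29833…, 0.19833…, 0.14167…
lx·mx by age: 0, 0.771833…, 0.454667…, 0.2685…, 0.238…, 0.141667…
R0 = Σ lx·mx = 1.874667… → 1.875

1.875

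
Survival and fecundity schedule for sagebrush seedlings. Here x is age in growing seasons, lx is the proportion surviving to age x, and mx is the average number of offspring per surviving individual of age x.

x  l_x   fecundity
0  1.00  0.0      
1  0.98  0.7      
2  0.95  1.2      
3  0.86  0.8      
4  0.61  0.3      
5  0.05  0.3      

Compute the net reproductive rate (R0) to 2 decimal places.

lx·mx by age: 0, 0.686, 1.14, 0.688, 0.183, 0.015
R0 = Σ lx·mx = 2.712 → 2.71

2.71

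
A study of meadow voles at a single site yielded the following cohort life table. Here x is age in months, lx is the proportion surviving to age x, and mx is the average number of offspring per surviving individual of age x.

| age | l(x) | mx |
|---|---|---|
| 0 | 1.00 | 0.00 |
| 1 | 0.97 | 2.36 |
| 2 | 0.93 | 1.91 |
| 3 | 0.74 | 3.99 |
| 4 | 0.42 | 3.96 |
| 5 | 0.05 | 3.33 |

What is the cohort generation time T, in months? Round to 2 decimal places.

lx·mx: 0, 2.2892, 1.7763, 2.9526, 1.6632, 0.1665 → R0 = 8.8478
x·lx·mx: 0, 2.2892, 3.5526, 8.8578, 6.6528, 0.8325 → Σ = 22.1849
T = 22.1849 / 8.8478 = 2.507392… → 2.51

2.51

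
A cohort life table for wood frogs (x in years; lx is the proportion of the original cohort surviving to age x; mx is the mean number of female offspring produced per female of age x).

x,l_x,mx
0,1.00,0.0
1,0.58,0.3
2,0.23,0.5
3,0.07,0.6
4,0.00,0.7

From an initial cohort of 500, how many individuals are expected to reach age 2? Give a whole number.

115

Expected survivors = N0 · l_2 = 500 × 0.23 = 115 → 115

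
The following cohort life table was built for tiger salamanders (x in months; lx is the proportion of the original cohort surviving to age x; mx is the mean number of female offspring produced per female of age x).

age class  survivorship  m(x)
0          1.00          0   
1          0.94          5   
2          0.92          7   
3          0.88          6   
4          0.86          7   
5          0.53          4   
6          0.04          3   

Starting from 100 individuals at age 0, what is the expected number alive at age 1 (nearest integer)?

94

Expected survivors = N0 · l_1 = 100 × 0.94 = 94 → 94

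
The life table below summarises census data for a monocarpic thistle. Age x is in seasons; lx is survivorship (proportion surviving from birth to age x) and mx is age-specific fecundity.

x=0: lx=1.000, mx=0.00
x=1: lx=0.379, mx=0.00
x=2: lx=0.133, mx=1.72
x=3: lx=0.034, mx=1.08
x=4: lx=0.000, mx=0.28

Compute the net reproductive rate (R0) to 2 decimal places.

lx·mx by age: 0, 0, 0.22876, 0.03672, 0
R0 = Σ lx·mx = 0.26548 → 0.27

0.27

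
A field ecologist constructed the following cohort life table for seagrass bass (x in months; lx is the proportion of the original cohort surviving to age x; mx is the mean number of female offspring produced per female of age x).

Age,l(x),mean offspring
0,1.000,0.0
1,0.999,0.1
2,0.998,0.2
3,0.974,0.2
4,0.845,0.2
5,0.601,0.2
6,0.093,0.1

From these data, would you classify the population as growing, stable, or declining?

declining

R0 = Σ lx·mx = 0 + 0.0999 + 0.1996 + 0.1948 + 0.169 + 0.1202 + 0.0093 = 0.7928
R0 < 1, so the population is declining.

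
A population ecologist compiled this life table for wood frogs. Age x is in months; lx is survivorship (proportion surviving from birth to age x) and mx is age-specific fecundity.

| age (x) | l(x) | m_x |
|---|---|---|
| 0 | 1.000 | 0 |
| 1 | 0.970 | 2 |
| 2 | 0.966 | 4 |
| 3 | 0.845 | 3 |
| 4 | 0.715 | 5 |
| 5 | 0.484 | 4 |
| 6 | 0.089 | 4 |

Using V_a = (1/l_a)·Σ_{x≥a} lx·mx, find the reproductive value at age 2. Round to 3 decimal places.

12.698

lx·mx for x ≥ 2: 3.864, 2.535, 3.575, 1.936, 0.356 → sum = 12.266
V_2 = 12.266 / l_2 = 12.266 / 0.966 = 12.697723… → 12.698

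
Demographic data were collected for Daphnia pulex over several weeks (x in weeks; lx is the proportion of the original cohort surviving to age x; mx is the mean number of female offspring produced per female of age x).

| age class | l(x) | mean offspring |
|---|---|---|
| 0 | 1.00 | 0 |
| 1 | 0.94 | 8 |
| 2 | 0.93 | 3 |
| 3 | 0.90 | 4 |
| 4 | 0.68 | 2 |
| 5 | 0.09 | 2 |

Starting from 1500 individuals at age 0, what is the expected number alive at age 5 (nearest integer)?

Expected survivors = N0 · l_5 = 1500 × 0.09 = 135 → 135

135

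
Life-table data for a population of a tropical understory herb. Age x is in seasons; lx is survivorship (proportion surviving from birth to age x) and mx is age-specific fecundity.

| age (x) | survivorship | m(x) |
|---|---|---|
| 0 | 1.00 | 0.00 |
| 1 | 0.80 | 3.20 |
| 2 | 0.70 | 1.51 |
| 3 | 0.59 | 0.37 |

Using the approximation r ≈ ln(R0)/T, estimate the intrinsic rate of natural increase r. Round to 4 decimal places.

0.9675

R0 = Σ lx·mx = 0 + 2.56 + 1.057 + 0.2183 = 3.8353
Σ x·lx·mx = 5.3289; T = 5.3289/3.8353 = 1.38943…
r ≈ ln(R0)/T = ln(3.8353)/1.38943… = 0.967478… → 0.9675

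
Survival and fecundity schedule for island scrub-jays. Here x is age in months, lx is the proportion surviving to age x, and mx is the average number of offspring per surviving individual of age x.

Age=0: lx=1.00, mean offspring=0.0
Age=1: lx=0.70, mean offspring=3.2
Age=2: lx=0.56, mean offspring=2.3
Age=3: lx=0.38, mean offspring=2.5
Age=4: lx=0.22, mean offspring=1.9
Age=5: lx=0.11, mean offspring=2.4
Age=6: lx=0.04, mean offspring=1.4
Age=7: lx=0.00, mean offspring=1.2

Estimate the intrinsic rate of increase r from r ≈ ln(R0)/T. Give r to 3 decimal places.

R0 = Σ lx·mx = 0 + 2.24 + 1.288 + 0.95 + 0.418 + 0.264 + 0.056 + 0 = 5.216
Σ x·lx·mx = 10.994; T = 10.994/5.216 = 2.10775…
r ≈ ln(R0)/T = ln(5.216)/2.10775… = 0.78365… → 0.784

0.784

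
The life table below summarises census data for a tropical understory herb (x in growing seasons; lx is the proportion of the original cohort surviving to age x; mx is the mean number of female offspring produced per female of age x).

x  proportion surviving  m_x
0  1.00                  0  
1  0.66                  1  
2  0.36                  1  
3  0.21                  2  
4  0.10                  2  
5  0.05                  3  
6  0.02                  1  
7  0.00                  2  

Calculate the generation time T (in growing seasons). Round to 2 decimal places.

lx·mx: 0, 0.66, 0.36, 0.42, 0.2, 0.15, 0.02, 0 → R0 = 1.81
x·lx·mx: 0, 0.66, 0.72, 1.26, 0.8, 0.75, 0.12, 0 → Σ = 4.31
T = 4.31 / 1.81 = 2.381215… → 2.38

2.38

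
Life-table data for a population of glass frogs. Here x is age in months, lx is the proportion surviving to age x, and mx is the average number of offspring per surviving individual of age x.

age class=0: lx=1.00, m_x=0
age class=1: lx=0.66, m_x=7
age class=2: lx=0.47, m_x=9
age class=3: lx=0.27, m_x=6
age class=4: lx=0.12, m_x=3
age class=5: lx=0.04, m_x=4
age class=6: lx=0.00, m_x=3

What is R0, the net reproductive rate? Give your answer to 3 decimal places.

lx·mx by age: 0, 4.62, 4.23, 1.62, 0.36, 0.16, 0
R0 = Σ lx·mx = 10.99 → 10.990

10.990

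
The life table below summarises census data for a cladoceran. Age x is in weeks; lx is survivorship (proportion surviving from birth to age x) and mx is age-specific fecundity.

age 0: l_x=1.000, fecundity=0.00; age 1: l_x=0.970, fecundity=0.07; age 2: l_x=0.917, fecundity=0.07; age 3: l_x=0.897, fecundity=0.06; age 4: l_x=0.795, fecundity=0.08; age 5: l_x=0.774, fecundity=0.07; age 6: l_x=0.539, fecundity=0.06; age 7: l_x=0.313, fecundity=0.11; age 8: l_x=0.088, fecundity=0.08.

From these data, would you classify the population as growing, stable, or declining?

R0 = Σ lx·mx = 0 + 0.0679 + 0.06419 + 0.05382 + 0.0636 + 0.05418 + 0.03234 + 0.03443 + 0.00704 = 0.3775
R0 < 1, so the population is declining.

declining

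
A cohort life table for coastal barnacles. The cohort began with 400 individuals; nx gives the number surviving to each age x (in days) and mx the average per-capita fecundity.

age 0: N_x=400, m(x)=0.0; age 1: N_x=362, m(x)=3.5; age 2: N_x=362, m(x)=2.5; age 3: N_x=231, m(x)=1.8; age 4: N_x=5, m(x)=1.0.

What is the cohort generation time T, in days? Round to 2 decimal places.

1.68

lx = nx/n0 = nx/400: 1, 0.905, 0.905, 0.5775, 0.0125
lx·mx: 0, 3.1675, 2.2625, 1.0395, 0.0125 → R0 = 6.482
x·lx·mx: 0, 3.1675, 4.525, 3.1185, 0.05 → Σ = 10.861
T = 10.861 / 6.482 = 1.675563… → 1.68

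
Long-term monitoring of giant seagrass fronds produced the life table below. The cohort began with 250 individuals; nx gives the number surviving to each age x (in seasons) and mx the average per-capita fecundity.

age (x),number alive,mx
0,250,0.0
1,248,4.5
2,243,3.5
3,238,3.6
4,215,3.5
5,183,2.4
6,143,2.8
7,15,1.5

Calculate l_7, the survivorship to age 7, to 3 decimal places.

l_7 = n_7/n_0 = 15/250 = 0.06 → 0.060

0.060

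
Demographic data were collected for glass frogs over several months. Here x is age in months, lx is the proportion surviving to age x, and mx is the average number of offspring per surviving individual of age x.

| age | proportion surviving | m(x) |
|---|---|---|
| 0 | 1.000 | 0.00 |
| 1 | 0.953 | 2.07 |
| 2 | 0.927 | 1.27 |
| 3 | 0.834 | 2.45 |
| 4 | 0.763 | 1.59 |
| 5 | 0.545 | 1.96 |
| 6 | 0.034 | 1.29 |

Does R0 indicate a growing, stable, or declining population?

R0 = Σ lx·mx = 0 + 1.97271 + 1.17729 + 2.0433 + 1.21317 + 1.0682 + 0.04386 = 7.51853
R0 > 1, so the population is growing.

growing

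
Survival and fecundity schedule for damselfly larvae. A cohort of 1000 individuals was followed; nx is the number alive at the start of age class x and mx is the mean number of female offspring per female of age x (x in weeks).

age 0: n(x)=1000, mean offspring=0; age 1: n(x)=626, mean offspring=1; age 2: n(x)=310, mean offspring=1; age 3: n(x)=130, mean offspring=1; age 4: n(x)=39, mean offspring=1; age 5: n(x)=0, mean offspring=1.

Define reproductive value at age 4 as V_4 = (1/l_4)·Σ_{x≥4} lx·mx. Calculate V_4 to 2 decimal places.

lx = nx/n0 = nx/1000: 1, 0.626, 0.31, 0.13, 0.039, 0
lx·mx for x ≥ 4: 0.039, 0 → sum = 0.039
V_4 = 0.039 / l_4 = 0.039 / 0.039 = 1 → 1.00

1.00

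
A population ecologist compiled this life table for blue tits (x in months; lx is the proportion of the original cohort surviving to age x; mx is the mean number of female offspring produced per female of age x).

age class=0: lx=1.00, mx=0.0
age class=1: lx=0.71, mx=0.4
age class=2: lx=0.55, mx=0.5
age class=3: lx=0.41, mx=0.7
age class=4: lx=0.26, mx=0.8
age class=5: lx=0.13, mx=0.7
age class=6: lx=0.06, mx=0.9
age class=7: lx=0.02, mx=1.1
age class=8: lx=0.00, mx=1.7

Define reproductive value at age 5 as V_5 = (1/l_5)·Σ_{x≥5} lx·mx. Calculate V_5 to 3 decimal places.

lx·mx for x ≥ 5: 0.091, 0.054, 0.022, 0 → sum = 0.167
V_5 = 0.167 / l_5 = 0.167 / 0.13 = 1.284615… → 1.285

1.285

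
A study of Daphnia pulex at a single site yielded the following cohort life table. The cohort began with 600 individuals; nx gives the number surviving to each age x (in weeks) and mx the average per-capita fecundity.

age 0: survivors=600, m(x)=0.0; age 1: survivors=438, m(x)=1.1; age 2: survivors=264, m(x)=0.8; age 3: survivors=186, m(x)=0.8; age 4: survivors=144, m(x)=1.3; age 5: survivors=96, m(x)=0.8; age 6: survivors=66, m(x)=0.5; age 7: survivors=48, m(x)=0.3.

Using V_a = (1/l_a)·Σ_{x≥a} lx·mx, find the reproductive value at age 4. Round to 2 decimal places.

lx = nx/n0 = nx/600: 1, 0.73, 0.44, 0.31, 0.24, 0.16, 0.11, 0.08
lx·mx for x ≥ 4: 0.312, 0.128, 0.055, 0.024 → sum = 0.519
V_4 = 0.519 / l_4 = 0.519 / 0.24 = 2.1625 → 2.16

2.16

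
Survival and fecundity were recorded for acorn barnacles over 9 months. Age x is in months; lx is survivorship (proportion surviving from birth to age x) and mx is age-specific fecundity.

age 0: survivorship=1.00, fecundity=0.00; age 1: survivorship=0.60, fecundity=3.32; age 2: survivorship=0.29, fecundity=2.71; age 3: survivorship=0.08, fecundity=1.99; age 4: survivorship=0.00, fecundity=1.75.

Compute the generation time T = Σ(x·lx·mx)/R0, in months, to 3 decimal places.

1.376

lx·mx: 0, 1.992, 0.7859, 0.1592, 0 → R0 = 2.9371
x·lx·mx: 0, 1.992, 1.5718, 0.4776, 0 → Σ = 4.0414
T = 4.0414 / 2.9371 = 1.375983… → 1.376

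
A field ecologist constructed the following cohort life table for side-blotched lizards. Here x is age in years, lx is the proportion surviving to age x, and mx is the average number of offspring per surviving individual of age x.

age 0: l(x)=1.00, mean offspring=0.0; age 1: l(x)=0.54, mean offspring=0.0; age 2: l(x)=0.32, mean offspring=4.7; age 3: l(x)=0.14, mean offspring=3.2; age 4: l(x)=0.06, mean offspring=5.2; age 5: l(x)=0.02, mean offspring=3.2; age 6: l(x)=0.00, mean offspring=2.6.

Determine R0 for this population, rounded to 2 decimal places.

lx·mx by age: 0, 0, 1.504, 0.448, 0.312, 0.064, 0
R0 = Σ lx·mx = 2.328 → 2.33

2.33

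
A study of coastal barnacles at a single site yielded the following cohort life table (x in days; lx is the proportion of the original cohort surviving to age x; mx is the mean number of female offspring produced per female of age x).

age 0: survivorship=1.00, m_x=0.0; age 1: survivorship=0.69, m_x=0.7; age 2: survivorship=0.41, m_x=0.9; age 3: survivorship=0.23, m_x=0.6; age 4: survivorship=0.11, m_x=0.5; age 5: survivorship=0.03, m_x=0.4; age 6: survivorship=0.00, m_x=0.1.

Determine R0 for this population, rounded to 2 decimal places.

lx·mx by age: 0, 0.483, 0.369, 0.138, 0.055, 0.012, 0
R0 = Σ lx·mx = 1.057 → 1.06

1.06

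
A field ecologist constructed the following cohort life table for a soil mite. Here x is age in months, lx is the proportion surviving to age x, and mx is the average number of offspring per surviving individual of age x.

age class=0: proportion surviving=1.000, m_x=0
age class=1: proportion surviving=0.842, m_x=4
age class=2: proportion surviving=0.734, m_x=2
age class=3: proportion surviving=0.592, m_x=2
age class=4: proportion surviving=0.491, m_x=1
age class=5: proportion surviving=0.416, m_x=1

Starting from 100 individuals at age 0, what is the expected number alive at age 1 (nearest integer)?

Expected survivors = N0 · l_1 = 100 × 0.842 = 84.2 → 84

84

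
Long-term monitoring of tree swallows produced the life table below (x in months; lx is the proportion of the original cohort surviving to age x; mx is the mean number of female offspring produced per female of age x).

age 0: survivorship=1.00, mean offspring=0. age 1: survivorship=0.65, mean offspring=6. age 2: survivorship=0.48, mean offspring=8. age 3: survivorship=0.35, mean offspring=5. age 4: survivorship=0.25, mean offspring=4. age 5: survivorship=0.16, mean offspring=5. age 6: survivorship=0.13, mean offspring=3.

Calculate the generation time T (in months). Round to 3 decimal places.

2.326

lx·mx: 0, 3.9, 3.84, 1.75, 1, 0.8, 0.39 → R0 = 11.68
x·lx·mx: 0, 3.9, 7.68, 5.25, 4, 4, 2.34 → Σ = 27.17
T = 27.17 / 11.68 = 2.326199… → 2.326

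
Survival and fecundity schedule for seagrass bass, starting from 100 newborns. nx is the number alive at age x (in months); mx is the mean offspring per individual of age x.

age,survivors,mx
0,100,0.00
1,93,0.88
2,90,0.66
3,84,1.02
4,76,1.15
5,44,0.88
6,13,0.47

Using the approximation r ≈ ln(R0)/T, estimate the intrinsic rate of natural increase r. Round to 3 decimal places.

lx = nx/n0 = nx/100: 1, 0.93, 0.9, 0.84, 0.76, 0.44, 0.13
R0 = Σ lx·mx = 0 + 0.8184 + 0.594 + 0.8568 + 0.874 + 0.3872 + 0.0611 = 3.5915
Σ x·lx·mx = 10.3754; T = 10.3754/3.5915 = 2.88888…
r ≈ ln(R0)/T = ln(3.5915)/2.88888… = 0.44258… → 0.443

0.443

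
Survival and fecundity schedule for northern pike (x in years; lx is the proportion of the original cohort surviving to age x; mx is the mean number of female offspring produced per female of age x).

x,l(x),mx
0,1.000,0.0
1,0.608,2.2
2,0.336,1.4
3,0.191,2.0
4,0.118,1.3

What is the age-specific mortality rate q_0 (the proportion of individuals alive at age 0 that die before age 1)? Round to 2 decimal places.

q_0 = (l_0 − l_1) / l_0 = (1 − 0.608) / 1
     = 0.392 / 1 = 0.392 → 0.39

0.39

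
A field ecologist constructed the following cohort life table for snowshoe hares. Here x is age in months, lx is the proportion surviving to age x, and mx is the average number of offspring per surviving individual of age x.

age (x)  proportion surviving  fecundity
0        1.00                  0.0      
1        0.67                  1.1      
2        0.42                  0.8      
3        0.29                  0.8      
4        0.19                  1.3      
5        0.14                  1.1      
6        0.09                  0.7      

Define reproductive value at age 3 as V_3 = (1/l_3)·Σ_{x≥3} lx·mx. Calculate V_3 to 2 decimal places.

2.40

lx·mx for x ≥ 3: 0.232, 0.247, 0.154, 0.063 → sum = 0.696
V_3 = 0.696 / l_3 = 0.696 / 0.29 = 2.4 → 2.40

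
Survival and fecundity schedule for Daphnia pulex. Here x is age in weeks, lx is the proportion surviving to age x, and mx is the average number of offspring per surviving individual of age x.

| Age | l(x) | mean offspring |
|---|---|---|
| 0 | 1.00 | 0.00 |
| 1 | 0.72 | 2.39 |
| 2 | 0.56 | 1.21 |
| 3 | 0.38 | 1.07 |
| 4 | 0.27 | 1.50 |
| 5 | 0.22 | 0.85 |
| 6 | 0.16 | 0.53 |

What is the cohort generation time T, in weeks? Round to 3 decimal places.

lx·mx: 0, 1.7208, 0.6776, 0.4066, 0.405, 0.187, 0.0848 → R0 = 3.4818
x·lx·mx: 0, 1.7208, 1.3552, 1.2198, 1.62, 0.935, 0.5088 → Σ = 7.3596
T = 7.3596 / 3.4818 = 2.113734… → 2.114

2.114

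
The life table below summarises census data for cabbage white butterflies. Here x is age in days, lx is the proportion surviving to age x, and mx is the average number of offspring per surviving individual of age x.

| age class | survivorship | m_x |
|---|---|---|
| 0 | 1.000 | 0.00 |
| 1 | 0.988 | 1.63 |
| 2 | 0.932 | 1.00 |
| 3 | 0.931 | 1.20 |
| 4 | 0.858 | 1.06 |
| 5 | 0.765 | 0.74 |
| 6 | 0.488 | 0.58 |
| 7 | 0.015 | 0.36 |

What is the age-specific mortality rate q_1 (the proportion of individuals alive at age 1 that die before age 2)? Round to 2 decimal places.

q_1 = (l_1 − l_2) / l_1 = (0.988 − 0.932) / 0.988
     = 0.056 / 0.988 = 0.05668… → 0.06

0.06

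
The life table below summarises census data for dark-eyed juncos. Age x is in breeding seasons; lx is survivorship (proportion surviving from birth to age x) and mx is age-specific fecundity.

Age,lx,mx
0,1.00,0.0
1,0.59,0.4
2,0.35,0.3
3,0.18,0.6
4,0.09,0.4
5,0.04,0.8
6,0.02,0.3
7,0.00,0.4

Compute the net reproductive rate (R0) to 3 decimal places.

lx·mx by age: 0, 0.236, 0.105, 0.108, 0.036, 0.032, 0.006, 0
R0 = Σ lx·mx = 0.523 → 0.523

0.523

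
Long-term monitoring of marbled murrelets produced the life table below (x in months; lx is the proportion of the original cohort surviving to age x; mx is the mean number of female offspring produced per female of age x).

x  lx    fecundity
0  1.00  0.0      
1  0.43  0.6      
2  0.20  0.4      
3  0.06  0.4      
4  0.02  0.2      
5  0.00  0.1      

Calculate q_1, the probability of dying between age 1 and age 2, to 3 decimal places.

0.535

q_1 = (l_1 − l_2) / l_1 = (0.43 − 0.2) / 0.43
     = 0.23 / 0.43 = 0.534884… → 0.535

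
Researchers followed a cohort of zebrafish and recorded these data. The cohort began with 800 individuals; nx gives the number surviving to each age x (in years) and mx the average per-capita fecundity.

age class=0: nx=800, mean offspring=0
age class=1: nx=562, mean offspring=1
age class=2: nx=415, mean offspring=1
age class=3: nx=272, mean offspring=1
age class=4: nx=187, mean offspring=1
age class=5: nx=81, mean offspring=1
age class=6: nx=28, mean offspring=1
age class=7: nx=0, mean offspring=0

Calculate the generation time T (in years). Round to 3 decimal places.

lx = nx/n0 = nx/800: 1, 0.7025, 0.51875, 0.34, 0.23375, 0.10125, 0.035, 0
lx·mx: 0, 0.7025, 0.51875, 0.34, 0.23375, 0.10125, 0.035, 0 → R0 = 1.93125
x·lx·mx: 0, 0.7025, 1.0375, 1.02, 0.935, 0.50625, 0.21, 0 → Σ = 4.41125
T = 4.41125 / 1.93125 = 2.284142… → 2.284

2.284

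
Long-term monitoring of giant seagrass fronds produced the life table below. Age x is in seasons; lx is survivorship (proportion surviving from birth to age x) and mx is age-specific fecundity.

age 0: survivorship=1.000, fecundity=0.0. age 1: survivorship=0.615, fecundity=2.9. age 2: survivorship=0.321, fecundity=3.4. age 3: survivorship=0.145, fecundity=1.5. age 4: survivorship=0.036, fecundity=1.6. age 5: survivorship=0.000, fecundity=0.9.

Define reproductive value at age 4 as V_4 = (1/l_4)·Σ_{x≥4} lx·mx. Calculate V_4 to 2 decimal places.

lx·mx for x ≥ 4: 0.0576, 0 → sum = 0.0576
V_4 = 0.0576 / l_4 = 0.0576 / 0.036 = 1.6 → 1.60

1.60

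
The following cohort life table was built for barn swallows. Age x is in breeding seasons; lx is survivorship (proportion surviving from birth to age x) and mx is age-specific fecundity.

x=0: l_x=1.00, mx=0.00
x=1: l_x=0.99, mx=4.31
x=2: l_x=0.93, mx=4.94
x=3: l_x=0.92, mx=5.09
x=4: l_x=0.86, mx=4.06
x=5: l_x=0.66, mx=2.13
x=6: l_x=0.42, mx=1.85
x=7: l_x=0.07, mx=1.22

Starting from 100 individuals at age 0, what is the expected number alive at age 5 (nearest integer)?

66

Expected survivors = N0 · l_5 = 100 × 0.66 = 66 → 66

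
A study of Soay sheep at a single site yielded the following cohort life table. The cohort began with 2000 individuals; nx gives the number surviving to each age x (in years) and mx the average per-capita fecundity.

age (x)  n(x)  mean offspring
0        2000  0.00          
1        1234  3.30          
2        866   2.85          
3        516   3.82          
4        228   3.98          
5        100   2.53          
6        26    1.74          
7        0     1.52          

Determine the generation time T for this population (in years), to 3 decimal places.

2.067

lx = nx/n0 = nx/2000: 1, 0.617, 0.433, 0.258, 0.114, 0.05, 0.013, 0
lx·mx: 0, 2.0361, 1.23405, 0.98556, 0.45372, 0.1265, 0.02262, 0 → R0 = 4.85855
x·lx·mx: 0, 2.0361, 2.4681, 2.95668, 1.81488, 0.6325, 0.13572, 0 → Σ = 10.04398
T = 10.04398 / 4.85855 = 2.067279… → 2.067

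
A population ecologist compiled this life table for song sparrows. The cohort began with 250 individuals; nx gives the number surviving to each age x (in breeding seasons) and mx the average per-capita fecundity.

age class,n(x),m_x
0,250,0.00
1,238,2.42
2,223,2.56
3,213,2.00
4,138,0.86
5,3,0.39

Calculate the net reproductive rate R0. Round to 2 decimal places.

6.77

lx = nx/n0 = nx/250: 1, 0.952, 0.892, 0.852, 0.552, 0.012
lx·mx by age: 0, 2.30384, 2.28352, 1.704, 0.47472, 0.00468
R0 = Σ lx·mx = 6.77076 → 6.77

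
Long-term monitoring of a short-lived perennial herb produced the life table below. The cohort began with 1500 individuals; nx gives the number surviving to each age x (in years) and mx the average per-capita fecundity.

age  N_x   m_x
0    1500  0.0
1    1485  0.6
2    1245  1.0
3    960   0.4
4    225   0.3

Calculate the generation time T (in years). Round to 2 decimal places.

lx = nx/n0 = nx/1500: 1, 0.99, 0.83, 0.64, 0.15
lx·mx: 0, 0.594, 0.83, 0.256, 0.045 → R0 = 1.725
x·lx·mx: 0, 0.594, 1.66, 0.768, 0.18 → Σ = 3.202
T = 3.202 / 1.725 = 1.856232… → 1.86

1.86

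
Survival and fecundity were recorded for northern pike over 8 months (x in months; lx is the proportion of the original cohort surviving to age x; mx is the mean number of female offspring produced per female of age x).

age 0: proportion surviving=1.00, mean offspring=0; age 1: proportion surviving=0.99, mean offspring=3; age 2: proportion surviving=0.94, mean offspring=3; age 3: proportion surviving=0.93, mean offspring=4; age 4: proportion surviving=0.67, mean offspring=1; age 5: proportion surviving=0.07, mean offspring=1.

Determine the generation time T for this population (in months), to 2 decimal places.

lx·mx: 0, 2.97, 2.82, 3.72, 0.67, 0.07 → R0 = 10.25
x·lx·mx: 0, 2.97, 5.64, 11.16, 2.68, 0.35 → Σ = 22.8
T = 22.8 / 10.25 = 2.22439… → 2.22

2.22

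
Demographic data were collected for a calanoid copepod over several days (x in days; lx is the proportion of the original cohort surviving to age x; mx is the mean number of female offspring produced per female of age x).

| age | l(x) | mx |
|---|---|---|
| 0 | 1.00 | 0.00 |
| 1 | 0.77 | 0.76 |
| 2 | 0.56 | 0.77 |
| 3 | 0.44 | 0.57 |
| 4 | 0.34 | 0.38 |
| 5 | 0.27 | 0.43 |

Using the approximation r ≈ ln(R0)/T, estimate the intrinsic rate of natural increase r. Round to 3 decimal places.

R0 = Σ lx·mx = 0 + 0.5852 + 0.4312 + 0.2508 + 0.1292 + 0.1161 = 1.5125
Σ x·lx·mx = 3.2973; T = 3.2973/1.5125 = 2.18003…
r ≈ ln(R0)/T = ln(1.5125)/2.18003… = 0.1898… → 0.190

0.190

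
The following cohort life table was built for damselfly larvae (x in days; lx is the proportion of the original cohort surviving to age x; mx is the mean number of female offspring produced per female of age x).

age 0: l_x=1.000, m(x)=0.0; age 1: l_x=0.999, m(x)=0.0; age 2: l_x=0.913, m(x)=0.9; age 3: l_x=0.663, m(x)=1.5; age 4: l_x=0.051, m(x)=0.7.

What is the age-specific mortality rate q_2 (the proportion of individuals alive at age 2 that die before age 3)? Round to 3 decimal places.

0.274

q_2 = (l_2 − l_3) / l_2 = (0.913 − 0.663) / 0.913
     = 0.25 / 0.913 = 0.273823… → 0.274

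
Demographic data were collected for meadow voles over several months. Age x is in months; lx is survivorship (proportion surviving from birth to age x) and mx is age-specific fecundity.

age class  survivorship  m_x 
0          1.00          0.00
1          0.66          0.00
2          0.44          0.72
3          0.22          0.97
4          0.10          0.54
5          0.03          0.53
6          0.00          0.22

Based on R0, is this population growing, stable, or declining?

declining

R0 = Σ lx·mx = 0 + 0 + 0.3168 + 0.2134 + 0.054 + 0.0159 + 0 = 0.6001
R0 < 1, so the population is declining.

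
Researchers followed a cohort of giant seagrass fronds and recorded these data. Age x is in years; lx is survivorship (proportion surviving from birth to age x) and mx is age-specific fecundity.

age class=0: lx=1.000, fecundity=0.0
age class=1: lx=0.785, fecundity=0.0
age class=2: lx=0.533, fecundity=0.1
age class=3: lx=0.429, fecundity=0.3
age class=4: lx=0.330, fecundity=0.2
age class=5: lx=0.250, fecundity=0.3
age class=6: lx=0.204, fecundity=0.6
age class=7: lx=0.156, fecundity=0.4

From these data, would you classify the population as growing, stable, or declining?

declining

R0 = Σ lx·mx = 0 + 0 + 0.0533 + 0.1287 + 0.066 + 0.075 + 0.1224 + 0.0624 = 0.5078
R0 < 1, so the population is declining.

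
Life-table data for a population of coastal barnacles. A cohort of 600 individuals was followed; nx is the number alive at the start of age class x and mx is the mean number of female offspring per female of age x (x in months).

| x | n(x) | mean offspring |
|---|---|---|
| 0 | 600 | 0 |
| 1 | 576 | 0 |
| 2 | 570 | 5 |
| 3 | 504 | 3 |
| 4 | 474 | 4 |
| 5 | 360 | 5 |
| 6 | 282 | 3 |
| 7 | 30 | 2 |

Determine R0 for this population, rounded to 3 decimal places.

lx = nx/n0 = nx/600: 1, 0.96, 0.95, 0.84, 0.79, 0.6, 0.47, 0.05
lx·mx by age: 0, 0, 4.75, 2.52, 3.16, 3, 1.41, 0.1
R0 = Σ lx·mx = 14.94 → 14.940

14.940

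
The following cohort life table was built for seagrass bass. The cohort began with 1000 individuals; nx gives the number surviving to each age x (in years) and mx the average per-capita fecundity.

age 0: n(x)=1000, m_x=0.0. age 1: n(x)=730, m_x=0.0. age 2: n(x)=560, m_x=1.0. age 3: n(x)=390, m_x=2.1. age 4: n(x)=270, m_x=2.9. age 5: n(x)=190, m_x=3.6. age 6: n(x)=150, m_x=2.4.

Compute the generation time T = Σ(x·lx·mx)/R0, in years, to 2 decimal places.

3.83

lx = nx/n0 = nx/1000: 1, 0.73, 0.56, 0.39, 0.27, 0.19, 0.15
lx·mx: 0, 0, 0.56, 0.819, 0.783, 0.684, 0.36 → R0 = 3.206
x·lx·mx: 0, 0, 1.12, 2.457, 3.132, 3.42, 2.16 → Σ = 12.289
T = 12.289 / 3.206 = 3.833125… → 3.83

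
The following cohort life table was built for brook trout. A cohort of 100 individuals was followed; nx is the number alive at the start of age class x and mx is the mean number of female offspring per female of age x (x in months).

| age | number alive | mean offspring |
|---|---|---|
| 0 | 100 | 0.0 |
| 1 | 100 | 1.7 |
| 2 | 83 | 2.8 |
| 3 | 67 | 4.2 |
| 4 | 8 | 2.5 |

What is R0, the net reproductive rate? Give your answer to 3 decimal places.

lx = nx/n0 = nx/100: 1, 1, 0.83, 0.67, 0.08
lx·mx by age: 0, 1.7, 2.324, 2.814, 0.2
R0 = Σ lx·mx = 7.038 → 7.038

7.038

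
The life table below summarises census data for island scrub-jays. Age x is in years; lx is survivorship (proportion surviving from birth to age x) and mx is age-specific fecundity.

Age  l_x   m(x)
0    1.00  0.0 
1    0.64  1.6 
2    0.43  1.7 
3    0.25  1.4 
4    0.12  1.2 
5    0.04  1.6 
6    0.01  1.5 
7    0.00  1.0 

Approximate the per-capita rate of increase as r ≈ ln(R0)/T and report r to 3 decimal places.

R0 = Σ lx·mx = 0 + 1.024 + 0.731 + 0.35 + 0.144 + 0.064 + 0.015 + 0 = 2.328
Σ x·lx·mx = 4.522; T = 4.522/2.328 = 1.94244…
r ≈ ln(R0)/T = ln(2.328)/1.94244… = 0.43502… → 0.435

0.435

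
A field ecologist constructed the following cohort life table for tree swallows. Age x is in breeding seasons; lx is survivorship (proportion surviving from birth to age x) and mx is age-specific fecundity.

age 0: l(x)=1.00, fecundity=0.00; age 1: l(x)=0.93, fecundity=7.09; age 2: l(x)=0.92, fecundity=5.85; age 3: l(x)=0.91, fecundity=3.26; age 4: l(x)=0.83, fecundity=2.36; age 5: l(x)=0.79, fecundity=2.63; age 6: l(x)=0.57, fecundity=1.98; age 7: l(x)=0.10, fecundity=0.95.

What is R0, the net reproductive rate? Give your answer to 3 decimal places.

20.202

lx·mx by age: 0, 6.5937, 5.382, 2.9666, 1.9588, 2.0777, 1.1286, 0.095
R0 = Σ lx·mx = 20.2024 → 20.202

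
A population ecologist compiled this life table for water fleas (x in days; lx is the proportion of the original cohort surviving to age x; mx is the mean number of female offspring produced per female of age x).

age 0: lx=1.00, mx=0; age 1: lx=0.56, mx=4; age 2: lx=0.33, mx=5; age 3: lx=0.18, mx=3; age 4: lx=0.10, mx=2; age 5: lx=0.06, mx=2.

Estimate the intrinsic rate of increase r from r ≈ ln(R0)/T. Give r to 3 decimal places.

0.865

R0 = Σ lx·mx = 0 + 2.24 + 1.65 + 0.54 + 0.2 + 0.12 = 4.75
Σ x·lx·mx = 8.56; T = 8.56/4.75 = 1.80211…
r ≈ ln(R0)/T = ln(4.75)/1.80211… = 0.86462… → 0.865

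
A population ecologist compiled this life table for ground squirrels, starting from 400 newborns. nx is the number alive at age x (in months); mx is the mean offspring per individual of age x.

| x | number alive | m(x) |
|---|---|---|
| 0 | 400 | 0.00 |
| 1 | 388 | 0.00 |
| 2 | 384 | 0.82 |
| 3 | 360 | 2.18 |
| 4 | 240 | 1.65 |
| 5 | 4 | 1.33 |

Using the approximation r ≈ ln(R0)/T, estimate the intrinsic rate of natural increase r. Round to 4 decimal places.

lx = nx/n0 = nx/400: 1, 0.97, 0.96, 0.9, 0.6, 0.01
R0 = Σ lx·mx = 0 + 0 + 0.7872 + 1.962 + 0.99 + 0.0133 = 3.7525
Σ x·lx·mx = 11.4869; T = 11.4869/3.7525 = 3.06113…
r ≈ ln(R0)/T = ln(3.7525)/3.06113… = 0.432004… → 0.4320

0.4320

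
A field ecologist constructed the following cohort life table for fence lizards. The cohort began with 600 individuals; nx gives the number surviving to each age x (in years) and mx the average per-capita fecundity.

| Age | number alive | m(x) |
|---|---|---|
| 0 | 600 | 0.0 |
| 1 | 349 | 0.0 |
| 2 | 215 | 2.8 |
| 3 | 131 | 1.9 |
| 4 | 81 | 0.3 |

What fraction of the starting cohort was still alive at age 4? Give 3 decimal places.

l_4 = n_4/n_0 = 81/600 = 0.135 → 0.135

0.135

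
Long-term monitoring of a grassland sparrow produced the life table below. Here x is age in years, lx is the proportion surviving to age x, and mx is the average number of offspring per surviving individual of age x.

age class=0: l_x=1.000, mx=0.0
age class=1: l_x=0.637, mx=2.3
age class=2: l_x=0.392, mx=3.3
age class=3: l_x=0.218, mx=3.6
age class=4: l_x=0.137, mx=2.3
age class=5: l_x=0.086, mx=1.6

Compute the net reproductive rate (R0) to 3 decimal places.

lx·mx by age: 0, 1.4651, 1.2936, 0.7848, 0.3151, 0.1376
R0 = Σ lx·mx = 3.9962 → 3.996

3.996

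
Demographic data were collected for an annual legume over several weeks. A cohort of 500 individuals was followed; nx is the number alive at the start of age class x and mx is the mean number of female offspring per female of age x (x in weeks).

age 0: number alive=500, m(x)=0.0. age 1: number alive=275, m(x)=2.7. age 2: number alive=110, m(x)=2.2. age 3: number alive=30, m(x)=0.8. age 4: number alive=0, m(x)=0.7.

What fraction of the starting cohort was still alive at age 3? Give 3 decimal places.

l_3 = n_3/n_0 = 30/500 = 0.06 → 0.060

0.060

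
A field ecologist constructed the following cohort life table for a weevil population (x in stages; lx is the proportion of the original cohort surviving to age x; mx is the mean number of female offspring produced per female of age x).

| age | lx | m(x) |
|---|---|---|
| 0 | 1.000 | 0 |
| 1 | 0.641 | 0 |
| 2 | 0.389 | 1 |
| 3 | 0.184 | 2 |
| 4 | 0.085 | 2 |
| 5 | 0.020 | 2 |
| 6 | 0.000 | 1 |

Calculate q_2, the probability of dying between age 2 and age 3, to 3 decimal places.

q_2 = (l_2 − l_3) / l_2 = (0.389 − 0.184) / 0.389
     = 0.205 / 0.389 = 0.526992… → 0.527

0.527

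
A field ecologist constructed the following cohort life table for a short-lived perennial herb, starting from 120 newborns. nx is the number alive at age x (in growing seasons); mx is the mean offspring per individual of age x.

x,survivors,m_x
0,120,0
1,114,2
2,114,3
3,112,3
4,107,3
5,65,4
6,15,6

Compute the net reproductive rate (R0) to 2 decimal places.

13.14

lx = nx/n0 = nx/120: 1, 0.95, 0.95, 0.93333…, 0.89167…, 0.54167…, 0.125
lx·mx by age: 0, 1.9, 2.85, 2.8…, 2.675…, 2.166667…, 0.75
R0 = Σ lx·mx = 13.141667… → 13.14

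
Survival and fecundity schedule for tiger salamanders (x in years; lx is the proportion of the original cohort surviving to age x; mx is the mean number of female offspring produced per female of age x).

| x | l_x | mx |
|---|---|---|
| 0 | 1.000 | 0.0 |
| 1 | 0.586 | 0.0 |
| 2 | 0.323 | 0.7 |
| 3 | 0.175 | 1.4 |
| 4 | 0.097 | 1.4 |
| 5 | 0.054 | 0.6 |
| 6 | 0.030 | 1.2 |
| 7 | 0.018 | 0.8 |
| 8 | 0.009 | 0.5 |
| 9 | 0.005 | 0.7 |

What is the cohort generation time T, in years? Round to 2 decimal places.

3.26

lx·mx: 0, 0, 0.2261, 0.245, 0.1358, 0.0324, 0.036, 0.0144, 0.0045, 0.0035 → R0 = 0.6977
x·lx·mx: 0, 0, 0.4522, 0.735, 0.5432, 0.162, 0.216, 0.1008, 0.036, 0.0315 → Σ = 2.2767
T = 2.2767 / 0.6977 = 3.26315… → 3.26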